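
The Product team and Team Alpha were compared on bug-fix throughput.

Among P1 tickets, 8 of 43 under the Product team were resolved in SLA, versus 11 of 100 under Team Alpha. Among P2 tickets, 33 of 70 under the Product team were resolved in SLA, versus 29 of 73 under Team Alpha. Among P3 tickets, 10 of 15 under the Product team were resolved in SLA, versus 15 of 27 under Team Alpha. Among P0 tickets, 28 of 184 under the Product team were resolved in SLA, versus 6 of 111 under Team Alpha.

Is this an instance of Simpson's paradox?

P1: the Product team 8/43 = 18.6%, Team Alpha 11/100 = 11.0% → the Product team
P2: the Product team 33/70 = 47.1%, Team Alpha 29/73 = 39.7% → the Product team
P3: the Product team 10/15 = 66.7%, Team Alpha 15/27 = 55.6% → the Product team
P0: the Product team 28/184 = 15.2%, Team Alpha 6/111 = 5.4% → the Product team
Overall: the Product team 79/312 = 25.3%, Team Alpha 61/311 = 19.6% → the Product team
The Product team wins overall and in every ticket group — no reversal.

No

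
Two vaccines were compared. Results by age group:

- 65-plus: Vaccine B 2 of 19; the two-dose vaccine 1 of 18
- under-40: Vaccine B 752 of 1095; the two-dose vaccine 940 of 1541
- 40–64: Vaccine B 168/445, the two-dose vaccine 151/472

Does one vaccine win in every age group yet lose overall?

65-plus: Vaccine B 2/19 = 10.5%, the two-dose vaccine 1/18 = 5.6% → Vaccine B
Under-40: Vaccine B 752/1095 = 68.7%, the two-dose vaccine 940/1541 = 61.0% → Vaccine B
40–64: Vaccine B 168/445 = 37.8%, the two-dose vaccine 151/472 = 32.0% → Vaccine B
Overall: Vaccine B 922/1559 = 59.1%, the two-dose vaccine 1092/2031 = 53.8% → Vaccine B
Vaccine B wins overall and in every age group — no reversal.

No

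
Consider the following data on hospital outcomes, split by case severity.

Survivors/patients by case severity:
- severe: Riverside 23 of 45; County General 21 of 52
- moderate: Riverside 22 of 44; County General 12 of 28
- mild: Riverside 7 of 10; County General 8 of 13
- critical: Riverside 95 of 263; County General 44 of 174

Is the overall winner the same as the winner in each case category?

Yes

Severe: Riverside 23/45 = 51.1%, County General 21/52 = 40.4% → Riverside
Moderate: Riverside 22/44 = 50.0%, County General 12/28 = 42.9% → Riverside
Mild: Riverside 7/10 = 70.0%, County General 8/13 = 61.5% → Riverside
Critical: Riverside 95/263 = 36.1%, County General 44/174 = 25.3% → Riverside
Overall: Riverside 147/362 = 40.6%, County General 85/267 = 31.8% → Riverside
Riverside wins overall and in every case group — no reversal.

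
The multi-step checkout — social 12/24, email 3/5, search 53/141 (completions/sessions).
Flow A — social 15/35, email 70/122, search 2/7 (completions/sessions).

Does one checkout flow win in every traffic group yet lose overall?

Yes

Social: the multi-step checkout 12/24 = 50.0%, Flow A 15/35 = 42.9% → the multi-step checkout
Email: the multi-step checkout 3/5 = 60.0%, Flow A 70/122 = 57.4% → the multi-step checkout
Search: the multi-step checkout 53/141 = 37.6%, Flow A 2/7 = 28.6% → the multi-step checkout
Overall: the multi-step checkout 68/170 = 40.0%, Flow A 87/164 = 53.0% → Flow A
The multi-step checkout wins each traffic group but Flow A wins overall — the comparison reverses. The multi-step checkout's sessions skew toward search, which has a lower base rate.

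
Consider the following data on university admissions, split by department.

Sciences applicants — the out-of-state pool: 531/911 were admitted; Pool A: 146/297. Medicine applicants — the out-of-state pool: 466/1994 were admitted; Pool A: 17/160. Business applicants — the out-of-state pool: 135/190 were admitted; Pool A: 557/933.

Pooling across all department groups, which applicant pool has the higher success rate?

Sciences: the out-of-state pool 531/911 = 58.3%, Pool A 146/297 = 49.2% → the out-of-state pool
Medicine: the out-of-state pool 466/1994 = 23.4%, Pool A 17/160 = 10.6% → the out-of-state pool
Business: the out-of-state pool 135/190 = 71.1%, Pool A 557/933 = 59.7% → the out-of-state pool
Overall: the out-of-state pool 1132/3095 = 36.6%, Pool A 720/1390 = 51.8% → Pool A
(The out-of-state pool wins every department group but Pool A wins overall — the out-of-state pool's applicants skew toward the low-rate Medicine group.)

Pool A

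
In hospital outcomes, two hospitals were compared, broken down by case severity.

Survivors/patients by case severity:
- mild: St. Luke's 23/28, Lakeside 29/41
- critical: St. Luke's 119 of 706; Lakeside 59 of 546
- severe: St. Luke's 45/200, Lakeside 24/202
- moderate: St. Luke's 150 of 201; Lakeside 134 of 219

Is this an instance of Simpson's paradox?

No

Mild: St. Luke's 23/28 = 82.1%, Lakeside 29/41 = 70.7% → St. Luke's
Critical: St. Luke's 119/706 = 16.9%, Lakeside 59/546 = 10.8% → St. Luke's
Severe: St. Luke's 45/200 = 22.5%, Lakeside 24/202 = 11.9% → St. Luke's
Moderate: St. Luke's 150/201 = 74.6%, Lakeside 134/219 = 61.2% → St. Luke's
Overall: St. Luke's 337/1135 = 29.7%, Lakeside 246/1008 = 24.4% → St. Luke's
St. Luke's wins overall and in every case group — no reversal.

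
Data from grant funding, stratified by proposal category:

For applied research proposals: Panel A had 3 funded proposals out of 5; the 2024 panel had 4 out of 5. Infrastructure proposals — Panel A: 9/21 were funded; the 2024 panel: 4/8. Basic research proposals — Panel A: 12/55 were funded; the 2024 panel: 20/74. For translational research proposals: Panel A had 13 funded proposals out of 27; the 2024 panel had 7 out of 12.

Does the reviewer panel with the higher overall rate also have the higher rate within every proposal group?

Yes

Applied research: Panel A 3/5 = 60.0%, the 2024 panel 4/5 = 80.0% → the 2024 panel
Infrastructure: Panel A 9/21 = 42.9%, the 2024 panel 4/8 = 50.0% → the 2024 panel
Basic research: Panel A 12/55 = 21.8%, the 2024 panel 20/74 = 27.0% → the 2024 panel
Translational research: Panel A 13/27 = 48.1%, the 2024 panel 7/12 = 58.3% → the 2024 panel
Overall: Panel A 37/108 = 34.3%, the 2024 panel 35/99 = 35.4% → the 2024 panel
The 2024 panel wins overall and in every proposal group — no reversal.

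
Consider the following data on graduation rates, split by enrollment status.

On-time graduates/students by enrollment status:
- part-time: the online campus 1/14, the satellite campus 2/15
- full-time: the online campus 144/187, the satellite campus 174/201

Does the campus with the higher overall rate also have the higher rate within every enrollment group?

Yes

Part-time: the online campus 1/14 = 7.1%, the satellite campus 2/15 = 13.3% → the satellite campus
Full-time: the online campus 144/187 = 77.0%, the satellite campus 174/201 = 86.6% → the satellite campus
Overall: the online campus 145/201 = 72.1%, the satellite campus 176/216 = 81.5% → the satellite campus
The satellite campus wins overall and in every enrollment group — no reversal.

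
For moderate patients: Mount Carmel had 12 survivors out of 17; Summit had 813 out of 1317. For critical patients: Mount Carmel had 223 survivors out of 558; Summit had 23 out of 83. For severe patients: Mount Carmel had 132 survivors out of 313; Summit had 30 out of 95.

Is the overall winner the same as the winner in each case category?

Moderate: Mount Carmel 12/17 = 70.6%, Summit 813/1317 = 61.7% → Mount Carmel
Critical: Mount Carmel 223/558 = 40.0%, Summit 23/83 = 27.7% → Mount Carmel
Severe: Mount Carmel 132/313 = 42.2%, Summit 30/95 = 31.6% → Mount Carmel
Overall: Mount Carmel 367/888 = 41.3%, Summit 866/1495 = 57.9% → Summit
Mount Carmel wins each case group but Summit wins overall — the comparison reverses. Mount Carmel's patients skew toward critical, which has a lower base rate.

No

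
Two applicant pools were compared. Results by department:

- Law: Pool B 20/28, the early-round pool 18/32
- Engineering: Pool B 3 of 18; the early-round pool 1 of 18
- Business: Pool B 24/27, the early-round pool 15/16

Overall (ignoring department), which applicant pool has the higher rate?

Pool B

Law: Pool B 20/28 = 71.4%, the early-round pool 18/32 = 56.2% → Pool B
Engineering: Pool B 3/18 = 16.7%, the early-round pool 1/18 = 5.6% → Pool B
Business: Pool B 24/27 = 88.9%, the early-round pool 15/16 = 93.8% → the early-round pool
Overall: Pool B 47/73 = 64.4%, the early-round pool 34/66 = 51.5% → Pool B
(Neither sweeps every department group, but Pool B has the higher pooled rate.)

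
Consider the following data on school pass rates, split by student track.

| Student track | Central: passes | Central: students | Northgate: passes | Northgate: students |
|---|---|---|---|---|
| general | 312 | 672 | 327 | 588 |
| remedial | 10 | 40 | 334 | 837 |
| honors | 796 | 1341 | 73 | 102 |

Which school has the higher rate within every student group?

Northgate

General: Central 312/672 = 46.4%, Northgate 327/588 = 55.6% → Northgate
Remedial: Central 10/40 = 25.0%, Northgate 334/837 = 39.9% → Northgate
Honors: Central 796/1341 = 59.4%, Northgate 73/102 = 71.6% → Northgate
Northgate has the higher rate in all 3 groups.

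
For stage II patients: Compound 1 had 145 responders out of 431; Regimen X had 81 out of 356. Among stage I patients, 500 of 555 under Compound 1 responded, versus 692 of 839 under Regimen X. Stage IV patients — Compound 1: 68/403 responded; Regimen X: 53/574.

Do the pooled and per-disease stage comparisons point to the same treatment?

Stage II: Compound 1 145/431 = 33.6%, Regimen X 81/356 = 22.8% → Compound 1
Stage I: Compound 1 500/555 = 90.1%, Regimen X 692/839 = 82.5% → Compound 1
Stage IV: Compound 1 68/403 = 16.9%, Regimen X 53/574 = 9.2% → Compound 1
Overall: Compound 1 713/1389 = 51.3%, Regimen X 826/1769 = 46.7% → Compound 1
Compound 1 wins overall and in every disease group — no reversal.

Yes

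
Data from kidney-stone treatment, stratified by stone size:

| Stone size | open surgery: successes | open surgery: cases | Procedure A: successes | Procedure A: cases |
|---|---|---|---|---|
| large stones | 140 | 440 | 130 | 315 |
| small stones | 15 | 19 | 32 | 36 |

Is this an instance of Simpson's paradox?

Large stones: open surgery 140/440 = 31.8%, Procedure A 130/315 = 41.3% → Procedure A
Small stones: open surgery 15/19 = 78.9%, Procedure A 32/36 = 88.9% → Procedure A
Overall: open surgery 155/459 = 33.8%, Procedure A 162/351 = 46.2% → Procedure A
Procedure A wins overall and in every stone group — no reversal.

No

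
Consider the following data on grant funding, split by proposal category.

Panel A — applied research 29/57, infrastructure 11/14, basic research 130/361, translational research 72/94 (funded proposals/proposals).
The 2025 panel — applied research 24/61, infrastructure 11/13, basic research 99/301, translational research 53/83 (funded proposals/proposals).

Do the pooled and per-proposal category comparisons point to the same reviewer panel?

No

Applied research: Panel A 29/57 = 50.9%, the 2025 panel 24/61 = 39.3% → Panel A
Infrastructure: Panel A 11/14 = 78.6%, the 2025 panel 11/13 = 84.6% → the 2025 panel
Basic research: Panel A 130/361 = 36.0%, the 2025 panel 99/301 = 32.9% → Panel A
Translational research: Panel A 72/94 = 76.6%, the 2025 panel 53/83 = 63.9% → Panel A
Overall: Panel A 242/526 = 46.0%, the 2025 panel 187/458 = 40.8% → Panel A
Neither sweeps: Panel A wins 3 of 4 groups, the 2025 panel wins 1. Panel A wins overall but not every group — no Simpson reversal.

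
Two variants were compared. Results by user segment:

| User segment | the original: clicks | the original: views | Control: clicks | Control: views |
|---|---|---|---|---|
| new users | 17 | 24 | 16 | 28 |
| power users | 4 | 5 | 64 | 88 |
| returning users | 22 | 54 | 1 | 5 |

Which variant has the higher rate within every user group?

the original

New users: the original 17/24 = 70.8%, Control 16/28 = 57.1% → the original
Power users: the original 4/5 = 80.0%, Control 64/88 = 72.7% → the original
Returning users: the original 22/54 = 40.7%, Control 1/5 = 20.0% → the original
The original has the higher rate in all 3 groups.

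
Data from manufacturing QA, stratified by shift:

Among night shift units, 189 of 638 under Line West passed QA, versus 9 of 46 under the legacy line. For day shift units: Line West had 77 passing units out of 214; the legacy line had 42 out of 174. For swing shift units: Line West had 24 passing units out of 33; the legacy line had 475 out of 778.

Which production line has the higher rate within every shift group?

Night shift: Line West 189/638 = 29.6%, the legacy line 9/46 = 19.6% → Line West
Day shift: Line West 77/214 = 36.0%, the legacy line 42/174 = 24.1% → Line West
Swing shift: Line West 24/33 = 72.7%, the legacy line 475/778 = 61.1% → Line West
Line West has the higher rate in all 3 groups.

Line West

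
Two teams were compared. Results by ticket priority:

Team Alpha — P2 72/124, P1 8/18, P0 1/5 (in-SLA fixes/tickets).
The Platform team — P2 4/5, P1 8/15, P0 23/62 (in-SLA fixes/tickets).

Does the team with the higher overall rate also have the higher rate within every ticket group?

No

P2: Team Alpha 72/124 = 58.1%, the Platform team 4/5 = 80.0% → the Platform team
P1: Team Alpha 8/18 = 44.4%, the Platform team 8/15 = 53.3% → the Platform team
P0: Team Alpha 1/5 = 20.0%, the Platform team 23/62 = 37.1% → the Platform team
Overall: Team Alpha 81/147 = 55.1%, the Platform team 35/82 = 42.7% → Team Alpha
The Platform team wins each ticket group but Team Alpha wins overall — the comparison reverses. The Platform team's tickets skew toward P0, which has a lower base rate.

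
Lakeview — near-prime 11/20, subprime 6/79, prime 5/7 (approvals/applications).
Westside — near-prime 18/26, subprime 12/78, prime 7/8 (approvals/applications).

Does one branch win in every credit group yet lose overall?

Near-prime: Lakeview 11/20 = 55.0%, Westside 18/26 = 69.2% → Westside
Subprime: Lakeview 6/79 = 7.6%, Westside 12/78 = 15.4% → Westside
Prime: Lakeview 5/7 = 71.4%, Westside 7/8 = 87.5% → Westside
Overall: Lakeview 22/106 = 20.8%, Westside 37/112 = 33.0% → Westside
Westside wins overall and in every credit group — no reversal.

No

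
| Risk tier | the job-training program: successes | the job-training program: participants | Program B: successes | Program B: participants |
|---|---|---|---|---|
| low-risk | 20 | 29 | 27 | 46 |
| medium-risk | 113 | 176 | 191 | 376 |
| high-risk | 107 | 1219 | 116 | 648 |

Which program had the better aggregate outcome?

Program B

Low-risk: the job-training program 20/29 = 69.0%, Program B 27/46 = 58.7% → the job-training program
Medium-risk: the job-training program 113/176 = 64.2%, Program B 191/376 = 50.8% → the job-training program
High-risk: the job-training program 107/1219 = 8.8%, Program B 116/648 = 17.9% → Program B
Overall: the job-training program 240/1424 = 16.9%, Program B 334/1070 = 31.2% → Program B
(Neither sweeps every risk group, but Program B has the higher pooled rate.)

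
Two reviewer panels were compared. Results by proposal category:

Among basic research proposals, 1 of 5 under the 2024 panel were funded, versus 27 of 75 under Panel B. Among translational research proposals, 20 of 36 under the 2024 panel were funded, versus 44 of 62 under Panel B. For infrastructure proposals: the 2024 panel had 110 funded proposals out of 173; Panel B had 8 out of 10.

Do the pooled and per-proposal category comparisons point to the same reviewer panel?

Basic research: the 2024 panel 1/5 = 20.0%, Panel B 27/75 = 36.0% → Panel B
Translational research: the 2024 panel 20/36 = 55.6%, Panel B 44/62 = 71.0% → Panel B
Infrastructure: the 2024 panel 110/173 = 63.6%, Panel B 8/10 = 80.0% → Panel B
Overall: the 2024 panel 131/214 = 61.2%, Panel B 79/147 = 53.7% → the 2024 panel
Panel B wins each proposal group but the 2024 panel wins overall — the comparison reverses. Panel B's proposals skew toward basic research, which has a lower base rate.

No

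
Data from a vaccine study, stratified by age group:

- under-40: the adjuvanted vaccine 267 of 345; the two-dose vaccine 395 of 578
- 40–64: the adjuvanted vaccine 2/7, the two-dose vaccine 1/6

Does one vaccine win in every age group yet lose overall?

Under-40: the adjuvanted vaccine 267/345 = 77.4%, the two-dose vaccine 395/578 = 68.3% → the adjuvanted vaccine
40–64: the adjuvanted vaccine 2/7 = 28.6%, the two-dose vaccine 1/6 = 16.7% → the adjuvanted vaccine
Overall: the adjuvanted vaccine 269/352 = 76.4%, the two-dose vaccine 396/584 = 67.8% → the adjuvanted vaccine
The adjuvanted vaccine wins overall and in every age group — no reversal.

No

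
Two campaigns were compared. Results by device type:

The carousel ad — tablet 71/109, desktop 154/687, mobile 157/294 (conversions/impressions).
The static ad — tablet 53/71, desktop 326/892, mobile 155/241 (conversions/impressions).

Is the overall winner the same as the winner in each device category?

Tablet: the carousel ad 71/109 = 65.1%, the static ad 53/71 = 74.6% → the static ad
Desktop: the carousel ad 154/687 = 22.4%, the static ad 326/892 = 36.5% → the static ad
Mobile: the carousel ad 157/294 = 53.4%, the static ad 155/241 = 64.3% → the static ad
Overall: the carousel ad 382/1090 = 35.0%, the static ad 534/1204 = 44.4% → the static ad
The static ad wins overall and in every device group — no reversal.

Yes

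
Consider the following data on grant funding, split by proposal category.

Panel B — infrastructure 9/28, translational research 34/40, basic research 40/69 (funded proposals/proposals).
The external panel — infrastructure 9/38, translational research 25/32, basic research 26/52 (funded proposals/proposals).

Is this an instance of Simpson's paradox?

No

Infrastructure: Panel B 9/28 = 32.1%, the external panel 9/38 = 23.7% → Panel B
Translational research: Panel B 34/40 = 85.0%, the external panel 25/32 = 78.1% → Panel B
Basic research: Panel B 40/69 = 58.0%, the external panel 26/52 = 50.0% → Panel B
Overall: Panel B 83/137 = 60.6%, the external panel 60/122 = 49.2% → Panel B
Panel B wins overall and in every proposal group — no reversal.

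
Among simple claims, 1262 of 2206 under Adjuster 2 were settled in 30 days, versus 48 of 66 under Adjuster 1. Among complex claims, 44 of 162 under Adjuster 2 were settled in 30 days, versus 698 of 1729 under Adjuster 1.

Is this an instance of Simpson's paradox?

Simple: Adjuster 2 1262/2206 = 57.2%, Adjuster 1 48/66 = 72.7% → Adjuster 1
Complex: Adjuster 2 44/162 = 27.2%, Adjuster 1 698/1729 = 40.4% → Adjuster 1
Overall: Adjuster 2 1306/2368 = 55.2%, Adjuster 1 746/1795 = 41.6% → Adjuster 2
Adjuster 1 wins each claim group but Adjuster 2 wins overall — the comparison reverses. Adjuster 1's claims skew toward complex, which has a lower base rate.

Yes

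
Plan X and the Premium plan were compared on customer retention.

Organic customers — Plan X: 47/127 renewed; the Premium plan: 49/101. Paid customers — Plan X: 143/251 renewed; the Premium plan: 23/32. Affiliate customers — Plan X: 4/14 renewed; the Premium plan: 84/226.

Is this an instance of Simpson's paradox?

Yes

Organic: Plan X 47/127 = 37.0%, the Premium plan 49/101 = 48.5% → the Premium plan
Paid: Plan X 143/251 = 57.0%, the Premium plan 23/32 = 71.9% → the Premium plan
Affiliate: Plan X 4/14 = 28.6%, the Premium plan 84/226 = 37.2% → the Premium plan
Overall: Plan X 194/392 = 49.5%, the Premium plan 156/359 = 43.5% → Plan X
The Premium plan wins each signup group but Plan X wins overall — the comparison reverses. The Premium plan's customers skew toward affiliate, which has a lower base rate.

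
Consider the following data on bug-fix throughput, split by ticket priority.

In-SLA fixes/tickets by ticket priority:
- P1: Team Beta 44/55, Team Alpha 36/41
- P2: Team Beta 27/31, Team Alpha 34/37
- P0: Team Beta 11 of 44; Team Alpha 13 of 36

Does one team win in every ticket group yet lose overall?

No

P1: Team Beta 44/55 = 80.0%, Team Alpha 36/41 = 87.8% → Team Alpha
P2: Team Beta 27/31 = 87.1%, Team Alpha 34/37 = 91.9% → Team Alpha
P0: Team Beta 11/44 = 25.0%, Team Alpha 13/36 = 36.1% → Team Alpha
Overall: Team Beta 82/130 = 63.1%, Team Alpha 83/114 = 72.8% → Team Alpha
Team Alpha wins overall and in every ticket group — no reversal.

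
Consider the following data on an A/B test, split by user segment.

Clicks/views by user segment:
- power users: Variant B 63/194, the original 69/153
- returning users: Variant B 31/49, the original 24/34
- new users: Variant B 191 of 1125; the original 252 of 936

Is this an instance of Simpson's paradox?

No

Power users: Variant B 63/194 = 32.5%, the original 69/153 = 45.1% → the original
Returning users: Variant B 31/49 = 63.3%, the original 24/34 = 70.6% → the original
New users: Variant B 191/1125 = 17.0%, the original 252/936 = 26.9% → the original
Overall: Variant B 285/1368 = 20.8%, the original 345/1123 = 30.7% → the original
The original wins overall and in every user group — no reversal.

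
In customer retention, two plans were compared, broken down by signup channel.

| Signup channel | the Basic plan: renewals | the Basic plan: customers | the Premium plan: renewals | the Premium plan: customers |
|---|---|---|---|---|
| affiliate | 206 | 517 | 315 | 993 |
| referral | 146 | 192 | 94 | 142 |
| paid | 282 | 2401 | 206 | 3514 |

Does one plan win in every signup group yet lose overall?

No

Affiliate: the Basic plan 206/517 = 39.8%, the Premium plan 315/993 = 31.7% → the Basic plan
Referral: the Basic plan 146/192 = 76.0%, the Premium plan 94/142 = 66.2% → the Basic plan
Paid: the Basic plan 282/2401 = 11.7%, the Premium plan 206/3514 = 5.9% → the Basic plan
Overall: the Basic plan 634/3110 = 20.4%, the Premium plan 615/4649 = 13.2% → the Basic plan
The Basic plan wins overall and in every signup group — no reversal.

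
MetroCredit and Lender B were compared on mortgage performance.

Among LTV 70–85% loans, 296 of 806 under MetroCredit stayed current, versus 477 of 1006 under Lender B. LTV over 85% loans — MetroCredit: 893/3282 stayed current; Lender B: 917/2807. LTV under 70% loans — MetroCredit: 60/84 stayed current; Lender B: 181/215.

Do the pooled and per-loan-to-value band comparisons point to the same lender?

Yes

LTV 70–85%: MetroCredit 296/806 = 36.7%, Lender B 477/1006 = 47.4% → Lender B
LTV over 85%: MetroCredit 893/3282 = 27.2%, Lender B 917/2807 = 32.7% → Lender B
LTV under 70%: MetroCredit 60/84 = 71.4%, Lender B 181/215 = 84.2% → Lender B
Overall: MetroCredit 1249/4172 = 29.9%, Lender B 1575/4028 = 39.1% → Lender B
Lender B wins overall and in every loan-to-value group — no reversal.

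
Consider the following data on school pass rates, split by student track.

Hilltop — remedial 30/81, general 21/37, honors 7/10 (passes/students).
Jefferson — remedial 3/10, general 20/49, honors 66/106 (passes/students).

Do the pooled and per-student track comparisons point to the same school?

No

Remedial: Hilltop 30/81 = 37.0%, Jefferson 3/10 = 30.0% → Hilltop
General: Hilltop 21/37 = 56.8%, Jefferson 20/49 = 40.8% → Hilltop
Honors: Hilltop 7/10 = 70.0%, Jefferson 66/106 = 62.3% → Hilltop
Overall: Hilltop 58/128 = 45.3%, Jefferson 89/165 = 53.9% → Jefferson
Hilltop wins each student group but Jefferson wins overall — the comparison reverses. Hilltop's students skew toward remedial, which has a lower base rate.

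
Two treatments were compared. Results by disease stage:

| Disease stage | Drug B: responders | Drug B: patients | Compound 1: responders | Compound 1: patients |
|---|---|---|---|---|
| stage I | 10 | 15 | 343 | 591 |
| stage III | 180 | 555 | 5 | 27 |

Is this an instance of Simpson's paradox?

Yes

Stage I: Drug B 10/15 = 66.7%, Compound 1 343/591 = 58.0% → Drug B
Stage III: Drug B 180/555 = 32.4%, Compound 1 5/27 = 18.5% → Drug B
Overall: Drug B 190/570 = 33.3%, Compound 1 348/618 = 56.3% → Compound 1
Drug B wins each disease group but Compound 1 wins overall — the comparison reverses. Drug B's patients skew toward stage III, which has a lower base rate.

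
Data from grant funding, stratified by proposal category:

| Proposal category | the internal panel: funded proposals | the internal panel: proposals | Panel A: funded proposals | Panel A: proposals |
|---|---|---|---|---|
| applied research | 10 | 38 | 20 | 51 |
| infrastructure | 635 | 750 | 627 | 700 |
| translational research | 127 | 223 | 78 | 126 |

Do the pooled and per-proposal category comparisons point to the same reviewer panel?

Yes

Applied research: the internal panel 10/38 = 26.3%, Panel A 20/51 = 39.2% → Panel A
Infrastructure: the internal panel 635/750 = 84.7%, Panel A 627/700 = 89.6% → Panel A
Translational research: the internal panel 127/223 = 57.0%, Panel A 78/126 = 61.9% → Panel A
Overall: the internal panel 772/1011 = 76.4%, Panel A 725/877 = 82.7% → Panel A
Panel A wins overall and in every proposal group — no reversal.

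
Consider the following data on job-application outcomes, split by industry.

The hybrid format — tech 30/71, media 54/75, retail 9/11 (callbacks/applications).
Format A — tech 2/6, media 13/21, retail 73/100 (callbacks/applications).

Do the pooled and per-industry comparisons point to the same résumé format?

Tech: the hybrid format 30/71 = 42.3%, Format A 2/6 = 33.3% → the hybrid format
Media: the hybrid format 54/75 = 72.0%, Format A 13/21 = 61.9% → the hybrid format
Retail: the hybrid format 9/11 = 81.8%, Format A 73/100 = 73.0% → the hybrid format
Overall: the hybrid format 93/157 = 59.2%, Format A 88/127 = 69.3% → Format A
The hybrid format wins each industry group but Format A wins overall — the comparison reverses. The hybrid format's applications skew toward tech, which has a lower base rate.

No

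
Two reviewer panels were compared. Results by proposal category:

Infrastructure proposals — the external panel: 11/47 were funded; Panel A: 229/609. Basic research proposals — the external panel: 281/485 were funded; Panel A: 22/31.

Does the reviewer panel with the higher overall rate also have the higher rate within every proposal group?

Infrastructure: the external panel 11/47 = 23.4%, Panel A 229/609 = 37.6% → Panel A
Basic research: the external panel 281/485 = 57.9%, Panel A 22/31 = 71.0% → Panel A
Overall: the external panel 292/532 = 54.9%, Panel A 251/640 = 39.2% → the external panel
Panel A wins each proposal group but the external panel wins overall — the comparison reverses. Panel A's proposals skew toward infrastructure, which has a lower base rate.

No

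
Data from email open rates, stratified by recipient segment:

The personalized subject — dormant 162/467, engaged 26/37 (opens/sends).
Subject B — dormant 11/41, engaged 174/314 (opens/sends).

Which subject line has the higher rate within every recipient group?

Dormant: the personalized subject 162/467 = 34.7%, Subject B 11/41 = 26.8% → the personalized subject
Engaged: the personalized subject 26/37 = 70.3%, Subject B 174/314 = 55.4% → the personalized subject
The personalized subject has the higher rate in both groups.

the personalized subject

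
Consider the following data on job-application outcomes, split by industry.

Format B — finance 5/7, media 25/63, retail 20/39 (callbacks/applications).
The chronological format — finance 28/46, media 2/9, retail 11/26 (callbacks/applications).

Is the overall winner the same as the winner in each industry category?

Finance: Format B 5/7 = 71.4%, the chronological format 28/46 = 60.9% → Format B
Media: Format B 25/63 = 39.7%, the chronological format 2/9 = 22.2% → Format B
Retail: Format B 20/39 = 51.3%, the chronological format 11/26 = 42.3% → Format B
Overall: Format B 50/109 = 45.9%, the chronological format 41/81 = 50.6% → the chronological format
Format B wins each industry group but the chronological format wins overall — the comparison reverses. Format B's applications skew toward media, which has a lower base rate.

No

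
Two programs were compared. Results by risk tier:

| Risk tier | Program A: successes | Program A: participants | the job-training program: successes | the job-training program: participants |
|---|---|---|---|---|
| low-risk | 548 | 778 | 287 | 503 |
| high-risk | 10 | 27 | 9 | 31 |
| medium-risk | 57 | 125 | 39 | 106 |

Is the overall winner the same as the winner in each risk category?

Yes

Low-risk: Program A 548/778 = 70.4%, the job-training program 287/503 = 57.1% → Program A
High-risk: Program A 10/27 = 37.0%, the job-training program 9/31 = 29.0% → Program A
Medium-risk: Program A 57/125 = 45.6%, the job-training program 39/106 = 36.8% → Program A
Overall: Program A 615/930 = 66.1%, the job-training program 335/640 = 52.3% → Program A
Program A wins overall and in every risk group — no reversal.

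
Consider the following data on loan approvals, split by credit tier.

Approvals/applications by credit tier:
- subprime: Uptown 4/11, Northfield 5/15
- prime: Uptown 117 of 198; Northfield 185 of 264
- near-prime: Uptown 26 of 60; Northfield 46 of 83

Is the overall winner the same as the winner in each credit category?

No

Subprime: Uptown 4/11 = 36.4%, Northfield 5/15 = 33.3% → Uptown
Prime: Uptown 117/198 = 59.1%, Northfield 185/264 = 70.1% → Northfield
Near-prime: Uptown 26/60 = 43.3%, Northfield 46/83 = 55.4% → Northfield
Overall: Uptown 147/269 = 54.6%, Northfield 236/362 = 65.2% → Northfield
Neither sweeps: Uptown wins 1 of 3 groups, Northfield wins 2. Northfield wins overall but not every group — no Simpson reversal.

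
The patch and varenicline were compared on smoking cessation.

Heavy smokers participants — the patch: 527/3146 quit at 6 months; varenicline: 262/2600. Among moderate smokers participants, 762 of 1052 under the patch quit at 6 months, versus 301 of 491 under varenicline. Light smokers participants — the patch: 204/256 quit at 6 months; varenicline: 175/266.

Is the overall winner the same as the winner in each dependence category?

Heavy smokers: the patch 527/3146 = 16.8%, varenicline 262/2600 = 10.1% → the patch
Moderate smokers: the patch 762/1052 = 72.4%, varenicline 301/491 = 61.3% → the patch
Light smokers: the patch 204/256 = 79.7%, varenicline 175/266 = 65.8% → the patch
Overall: the patch 1493/4454 = 33.5%, varenicline 738/3357 = 22.0% → the patch
The patch wins overall and in every dependence group — no reversal.

Yes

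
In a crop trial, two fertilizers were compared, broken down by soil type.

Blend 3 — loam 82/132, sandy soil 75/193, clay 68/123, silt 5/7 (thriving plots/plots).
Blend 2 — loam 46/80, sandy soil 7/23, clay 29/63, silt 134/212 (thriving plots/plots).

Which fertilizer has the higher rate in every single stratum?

Blend 3

Loam: Blend 3 82/132 = 62.1%, Blend 2 46/80 = 57.5% → Blend 3
Sandy soil: Blend 3 75/193 = 38.9%, Blend 2 7/23 = 30.4% → Blend 3
Clay: Blend 3 68/123 = 55.3%, Blend 2 29/63 = 46.0% → Blend 3
Silt: Blend 3 5/7 = 71.4%, Blend 2 134/212 = 63.2% → Blend 3
Blend 3 has the higher rate in all 4 groups.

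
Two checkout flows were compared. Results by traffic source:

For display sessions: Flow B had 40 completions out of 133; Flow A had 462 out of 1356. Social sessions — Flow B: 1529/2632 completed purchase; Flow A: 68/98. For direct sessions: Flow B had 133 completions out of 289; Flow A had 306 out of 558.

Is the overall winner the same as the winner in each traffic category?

No

Display: Flow B 40/133 = 30.1%, Flow A 462/1356 = 34.1% → Flow A
Social: Flow B 1529/2632 = 58.1%, Flow A 68/98 = 69.4% → Flow A
Direct: Flow B 133/289 = 46.0%, Flow A 306/558 = 54.8% → Flow A
Overall: Flow B 1702/3054 = 55.7%, Flow A 836/2012 = 41.6% → Flow B
Flow A wins each traffic group but Flow B wins overall — the comparison reverses. Flow A's sessions skew toward display, which has a lower base rate.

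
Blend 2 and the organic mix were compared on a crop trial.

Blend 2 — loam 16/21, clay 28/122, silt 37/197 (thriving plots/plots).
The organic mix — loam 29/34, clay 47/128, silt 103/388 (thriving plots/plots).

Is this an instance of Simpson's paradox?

No

Loam: Blend 2 16/21 = 76.2%, the organic mix 29/34 = 85.3% → the organic mix
Clay: Blend 2 28/122 = 23.0%, the organic mix 47/128 = 36.7% → the organic mix
Silt: Blend 2 37/197 = 18.8%, the organic mix 103/388 = 26.5% → the organic mix
Overall: Blend 2 81/340 = 23.8%, the organic mix 179/550 = 32.5% → the organic mix
The organic mix wins overall and in every soil group — no reversal.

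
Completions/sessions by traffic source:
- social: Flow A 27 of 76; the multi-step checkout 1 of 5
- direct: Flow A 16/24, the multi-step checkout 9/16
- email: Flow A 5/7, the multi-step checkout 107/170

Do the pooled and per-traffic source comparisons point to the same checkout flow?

Social: Flow A 27/76 = 35.5%, the multi-step checkout 1/5 = 20.0% → Flow A
Direct: Flow A 16/24 = 66.7%, the multi-step checkout 9/16 = 56.2% → Flow A
Email: Flow A 5/7 = 71.4%, the multi-step checkout 107/170 = 62.9% → Flow A
Overall: Flow A 48/107 = 44.9%, the multi-step checkout 117/191 = 61.3% → the multi-step checkout
Flow A wins each traffic group but the multi-step checkout wins overall — the comparison reverses. Flow A's sessions skew toward social, which has a lower base rate.

No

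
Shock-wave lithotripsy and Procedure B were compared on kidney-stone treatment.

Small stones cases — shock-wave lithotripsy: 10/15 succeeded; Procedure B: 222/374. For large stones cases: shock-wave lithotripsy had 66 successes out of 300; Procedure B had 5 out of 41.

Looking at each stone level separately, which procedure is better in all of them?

Small stones: shock-wave lithotripsy 10/15 = 66.7%, Procedure B 222/374 = 59.4% → shock-wave lithotripsy
Large stones: shock-wave lithotripsy 66/300 = 22.0%, Procedure B 5/41 = 12.2% → shock-wave lithotripsy
Shock-wave lithotripsy has the higher rate in both groups.

shock-wave lithotripsy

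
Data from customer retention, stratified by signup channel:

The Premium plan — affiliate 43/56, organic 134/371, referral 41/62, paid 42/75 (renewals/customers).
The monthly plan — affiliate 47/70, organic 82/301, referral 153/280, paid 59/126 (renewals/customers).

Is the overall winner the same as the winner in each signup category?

Affiliate: the Premium plan 43/56 = 76.8%, the monthly plan 47/70 = 67.1% → the Premium plan
Organic: the Premium plan 134/371 = 36.1%, the monthly plan 82/301 = 27.2% → the Premium plan
Referral: the Premium plan 41/62 = 66.1%, the monthly plan 153/280 = 54.6% → the Premium plan
Paid: the Premium plan 42/75 = 56.0%, the monthly plan 59/126 = 46.8% → the Premium plan
Overall: the Premium plan 260/564 = 46.1%, the monthly plan 341/777 = 43.9% → the Premium plan
The Premium plan wins overall and in every signup group — no reversal.

Yes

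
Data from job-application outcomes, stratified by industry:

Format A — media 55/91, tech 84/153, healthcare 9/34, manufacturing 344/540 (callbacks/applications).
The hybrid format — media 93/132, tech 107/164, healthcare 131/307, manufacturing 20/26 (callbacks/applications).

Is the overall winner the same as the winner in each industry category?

Media: Format A 55/91 = 60.4%, the hybrid format 93/132 = 70.5% → the hybrid format
Tech: Format A 84/153 = 54.9%, the hybrid format 107/164 = 65.2% → the hybrid format
Healthcare: Format A 9/34 = 26.5%, the hybrid format 131/307 = 42.7% → the hybrid format
Manufacturing: Format A 344/540 = 63.7%, the hybrid format 20/26 = 76.9% → the hybrid format
Overall: Format A 492/818 = 60.1%, the hybrid format 351/629 = 55.8% → Format A
The hybrid format wins each industry group but Format A wins overall — the comparison reverses. The hybrid format's applications skew toward healthcare, which has a lower base rate.

No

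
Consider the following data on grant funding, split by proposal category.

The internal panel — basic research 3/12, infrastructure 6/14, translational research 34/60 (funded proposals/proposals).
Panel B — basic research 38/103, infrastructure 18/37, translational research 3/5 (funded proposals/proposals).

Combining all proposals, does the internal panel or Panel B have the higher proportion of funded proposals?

the internal panel

Basic research: the internal panel 3/12 = 25.0%, Panel B 38/103 = 36.9% → Panel B
Infrastructure: the internal panel 6/14 = 42.9%, Panel B 18/37 = 48.6% → Panel B
Translational research: the internal panel 34/60 = 56.7%, Panel B 3/5 = 60.0% → Panel B
Overall: the internal panel 43/86 = 50.0%, Panel B 59/145 = 40.7% → the internal panel
(Panel B wins every proposal group but the internal panel wins overall — Panel B's proposals skew toward the low-rate basic research group.)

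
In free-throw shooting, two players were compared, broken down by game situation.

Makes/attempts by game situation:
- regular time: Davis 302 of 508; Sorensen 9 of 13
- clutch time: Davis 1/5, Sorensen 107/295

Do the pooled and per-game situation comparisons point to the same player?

No

Regular time: Davis 302/508 = 59.4%, Sorensen 9/13 = 69.2% → Sorensen
Clutch time: Davis 1/5 = 20.0%, Sorensen 107/295 = 36.3% → Sorensen
Overall: Davis 303/513 = 59.1%, Sorensen 116/308 = 37.7% → Davis
Sorensen wins each game group but Davis wins overall — the comparison reverses. Sorensen's attempts skew toward clutch time, which has a lower base rate.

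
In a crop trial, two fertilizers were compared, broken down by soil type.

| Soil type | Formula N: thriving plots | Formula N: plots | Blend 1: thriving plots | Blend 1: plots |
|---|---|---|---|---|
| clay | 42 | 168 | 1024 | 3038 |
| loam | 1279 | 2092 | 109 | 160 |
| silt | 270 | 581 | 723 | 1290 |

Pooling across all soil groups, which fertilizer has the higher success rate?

Formula N

Clay: Formula N 42/168 = 25.0%, Blend 1 1024/3038 = 33.7% → Blend 1
Loam: Formula N 1279/2092 = 61.1%, Blend 1 109/160 = 68.1% → Blend 1
Silt: Formula N 270/581 = 46.5%, Blend 1 723/1290 = 56.0% → Blend 1
Overall: Formula N 1591/2841 = 56.0%, Blend 1 1856/4488 = 41.4% → Formula N
(Blend 1 wins every soil group but Formula N wins overall — Blend 1's plots skew toward the low-rate clay group.)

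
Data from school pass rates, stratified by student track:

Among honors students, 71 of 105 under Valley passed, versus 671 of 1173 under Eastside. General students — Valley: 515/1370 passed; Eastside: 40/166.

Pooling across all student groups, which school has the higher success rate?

Eastside

Honors: Valley 71/105 = 67.6%, Eastside 671/1173 = 57.2% → Valley
General: Valley 515/1370 = 37.6%, Eastside 40/166 = 24.1% → Valley
Overall: Valley 586/1475 = 39.7%, Eastside 711/1339 = 53.1% → Eastside
(Valley wins every student group but Eastside wins overall — Valley's students skew toward the low-rate general group.)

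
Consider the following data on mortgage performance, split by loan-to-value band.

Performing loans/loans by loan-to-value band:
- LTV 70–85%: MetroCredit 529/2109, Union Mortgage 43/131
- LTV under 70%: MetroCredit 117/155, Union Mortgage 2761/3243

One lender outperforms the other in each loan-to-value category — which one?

LTV 70–85%: MetroCredit 529/2109 = 25.1%, Union Mortgage 43/131 = 32.8% → Union Mortgage
LTV under 70%: MetroCredit 117/155 = 75.5%, Union Mortgage 2761/3243 = 85.1% → Union Mortgage
Union Mortgage has the higher rate in both groups.

Union Mortgage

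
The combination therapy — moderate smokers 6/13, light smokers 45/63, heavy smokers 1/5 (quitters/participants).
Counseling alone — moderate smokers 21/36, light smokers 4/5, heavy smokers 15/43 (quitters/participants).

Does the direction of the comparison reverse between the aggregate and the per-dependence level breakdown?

Moderate smokers: the combination therapy 6/13 = 46.2%, counseling alone 21/36 = 58.3% → counseling alone
Light smokers: the combination therapy 45/63 = 71.4%, counseling alone 4/5 = 80.0% → counseling alone
Heavy smokers: the combination therapy 1/5 = 20.0%, counseling alone 15/43 = 34.9% → counseling alone
Overall: the combination therapy 52/81 = 64.2%, counseling alone 40/84 = 47.6% → the combination therapy
Counseling alone wins each dependence group but the combination therapy wins overall — the comparison reverses. Counseling alone's participants skew toward heavy smokers, which has a lower base rate.

Yes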